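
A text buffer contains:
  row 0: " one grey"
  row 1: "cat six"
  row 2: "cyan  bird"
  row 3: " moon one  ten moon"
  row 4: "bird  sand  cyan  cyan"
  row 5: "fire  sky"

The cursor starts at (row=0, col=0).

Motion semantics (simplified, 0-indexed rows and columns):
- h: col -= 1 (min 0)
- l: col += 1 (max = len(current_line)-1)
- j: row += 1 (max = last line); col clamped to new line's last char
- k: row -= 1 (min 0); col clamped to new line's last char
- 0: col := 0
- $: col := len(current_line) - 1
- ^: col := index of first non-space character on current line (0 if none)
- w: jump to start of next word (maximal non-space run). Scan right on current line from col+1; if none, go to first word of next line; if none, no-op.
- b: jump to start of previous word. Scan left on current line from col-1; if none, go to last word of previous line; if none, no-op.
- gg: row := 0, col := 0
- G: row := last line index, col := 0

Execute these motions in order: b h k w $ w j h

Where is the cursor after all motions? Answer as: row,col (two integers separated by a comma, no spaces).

After 1 (b): row=0 col=0 char='_'
After 2 (h): row=0 col=0 char='_'
After 3 (k): row=0 col=0 char='_'
After 4 (w): row=0 col=1 char='o'
After 5 ($): row=0 col=8 char='y'
After 6 (w): row=1 col=0 char='c'
After 7 (j): row=2 col=0 char='c'
After 8 (h): row=2 col=0 char='c'

Answer: 2,0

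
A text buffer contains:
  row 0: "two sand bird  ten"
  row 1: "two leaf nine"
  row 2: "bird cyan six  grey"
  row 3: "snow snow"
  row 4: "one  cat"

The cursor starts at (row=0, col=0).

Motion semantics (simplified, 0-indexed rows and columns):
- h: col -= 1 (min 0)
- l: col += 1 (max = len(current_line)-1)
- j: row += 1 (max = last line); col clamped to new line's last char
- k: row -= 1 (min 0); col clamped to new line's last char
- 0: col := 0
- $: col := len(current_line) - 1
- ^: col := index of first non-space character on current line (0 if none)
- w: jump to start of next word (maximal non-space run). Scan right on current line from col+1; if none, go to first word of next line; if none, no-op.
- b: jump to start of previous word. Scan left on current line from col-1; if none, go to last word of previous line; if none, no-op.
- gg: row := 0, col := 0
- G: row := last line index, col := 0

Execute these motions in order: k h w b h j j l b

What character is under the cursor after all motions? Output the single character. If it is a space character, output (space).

After 1 (k): row=0 col=0 char='t'
After 2 (h): row=0 col=0 char='t'
After 3 (w): row=0 col=4 char='s'
After 4 (b): row=0 col=0 char='t'
After 5 (h): row=0 col=0 char='t'
After 6 (j): row=1 col=0 char='t'
After 7 (j): row=2 col=0 char='b'
After 8 (l): row=2 col=1 char='i'
After 9 (b): row=2 col=0 char='b'

Answer: b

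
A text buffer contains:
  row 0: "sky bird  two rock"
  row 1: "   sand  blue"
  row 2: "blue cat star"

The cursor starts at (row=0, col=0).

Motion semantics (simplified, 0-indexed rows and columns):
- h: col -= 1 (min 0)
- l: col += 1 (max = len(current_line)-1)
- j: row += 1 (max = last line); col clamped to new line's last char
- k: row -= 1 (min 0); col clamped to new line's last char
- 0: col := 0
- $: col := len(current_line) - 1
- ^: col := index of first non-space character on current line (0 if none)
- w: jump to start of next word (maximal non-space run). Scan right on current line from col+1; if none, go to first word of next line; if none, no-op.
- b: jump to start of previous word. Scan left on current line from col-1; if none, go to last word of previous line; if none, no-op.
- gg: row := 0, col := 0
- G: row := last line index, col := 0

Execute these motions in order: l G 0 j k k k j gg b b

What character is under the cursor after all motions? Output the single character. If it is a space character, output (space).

After 1 (l): row=0 col=1 char='k'
After 2 (G): row=2 col=0 char='b'
After 3 (0): row=2 col=0 char='b'
After 4 (j): row=2 col=0 char='b'
After 5 (k): row=1 col=0 char='_'
After 6 (k): row=0 col=0 char='s'
After 7 (k): row=0 col=0 char='s'
After 8 (j): row=1 col=0 char='_'
After 9 (gg): row=0 col=0 char='s'
After 10 (b): row=0 col=0 char='s'
After 11 (b): row=0 col=0 char='s'

Answer: s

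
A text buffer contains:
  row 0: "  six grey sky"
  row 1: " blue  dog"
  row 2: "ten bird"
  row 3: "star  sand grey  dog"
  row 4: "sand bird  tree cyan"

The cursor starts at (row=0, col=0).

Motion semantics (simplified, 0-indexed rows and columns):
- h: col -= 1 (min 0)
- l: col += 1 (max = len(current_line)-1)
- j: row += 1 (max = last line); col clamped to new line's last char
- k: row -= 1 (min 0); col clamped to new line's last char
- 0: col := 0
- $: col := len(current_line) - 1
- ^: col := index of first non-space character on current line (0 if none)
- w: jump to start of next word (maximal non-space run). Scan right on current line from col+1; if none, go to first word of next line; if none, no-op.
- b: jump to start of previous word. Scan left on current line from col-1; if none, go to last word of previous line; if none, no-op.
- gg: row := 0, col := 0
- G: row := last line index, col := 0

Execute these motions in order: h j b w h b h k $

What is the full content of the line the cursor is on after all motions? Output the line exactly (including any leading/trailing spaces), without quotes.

Answer:   six grey sky

Derivation:
After 1 (h): row=0 col=0 char='_'
After 2 (j): row=1 col=0 char='_'
After 3 (b): row=0 col=11 char='s'
After 4 (w): row=1 col=1 char='b'
After 5 (h): row=1 col=0 char='_'
After 6 (b): row=0 col=11 char='s'
After 7 (h): row=0 col=10 char='_'
After 8 (k): row=0 col=10 char='_'
After 9 ($): row=0 col=13 char='y'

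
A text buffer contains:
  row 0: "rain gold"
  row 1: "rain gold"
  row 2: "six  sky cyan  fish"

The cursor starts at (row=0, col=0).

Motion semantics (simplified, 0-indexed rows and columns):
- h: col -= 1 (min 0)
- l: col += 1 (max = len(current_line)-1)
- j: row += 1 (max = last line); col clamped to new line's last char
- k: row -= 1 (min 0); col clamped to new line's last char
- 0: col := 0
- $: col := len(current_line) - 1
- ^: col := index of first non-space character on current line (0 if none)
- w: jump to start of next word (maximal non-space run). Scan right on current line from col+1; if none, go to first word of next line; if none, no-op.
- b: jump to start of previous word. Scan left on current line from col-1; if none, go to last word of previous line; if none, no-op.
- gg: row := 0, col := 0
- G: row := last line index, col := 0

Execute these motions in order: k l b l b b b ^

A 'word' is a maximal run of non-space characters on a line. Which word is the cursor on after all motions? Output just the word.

After 1 (k): row=0 col=0 char='r'
After 2 (l): row=0 col=1 char='a'
After 3 (b): row=0 col=0 char='r'
After 4 (l): row=0 col=1 char='a'
After 5 (b): row=0 col=0 char='r'
After 6 (b): row=0 col=0 char='r'
After 7 (b): row=0 col=0 char='r'
After 8 (^): row=0 col=0 char='r'

Answer: rain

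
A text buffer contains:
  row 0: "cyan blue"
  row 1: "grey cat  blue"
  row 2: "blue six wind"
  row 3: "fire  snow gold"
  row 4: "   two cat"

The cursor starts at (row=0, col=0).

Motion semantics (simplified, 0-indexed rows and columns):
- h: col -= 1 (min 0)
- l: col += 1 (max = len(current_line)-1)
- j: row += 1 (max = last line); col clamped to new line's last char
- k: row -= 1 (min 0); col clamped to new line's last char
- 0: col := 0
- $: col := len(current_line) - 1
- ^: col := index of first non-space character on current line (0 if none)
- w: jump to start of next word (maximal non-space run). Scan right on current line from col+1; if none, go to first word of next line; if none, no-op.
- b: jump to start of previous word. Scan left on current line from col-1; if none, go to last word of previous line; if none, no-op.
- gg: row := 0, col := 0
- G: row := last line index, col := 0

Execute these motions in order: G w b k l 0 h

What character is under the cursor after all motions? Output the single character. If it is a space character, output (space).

After 1 (G): row=4 col=0 char='_'
After 2 (w): row=4 col=3 char='t'
After 3 (b): row=3 col=11 char='g'
After 4 (k): row=2 col=11 char='n'
After 5 (l): row=2 col=12 char='d'
After 6 (0): row=2 col=0 char='b'
After 7 (h): row=2 col=0 char='b'

Answer: b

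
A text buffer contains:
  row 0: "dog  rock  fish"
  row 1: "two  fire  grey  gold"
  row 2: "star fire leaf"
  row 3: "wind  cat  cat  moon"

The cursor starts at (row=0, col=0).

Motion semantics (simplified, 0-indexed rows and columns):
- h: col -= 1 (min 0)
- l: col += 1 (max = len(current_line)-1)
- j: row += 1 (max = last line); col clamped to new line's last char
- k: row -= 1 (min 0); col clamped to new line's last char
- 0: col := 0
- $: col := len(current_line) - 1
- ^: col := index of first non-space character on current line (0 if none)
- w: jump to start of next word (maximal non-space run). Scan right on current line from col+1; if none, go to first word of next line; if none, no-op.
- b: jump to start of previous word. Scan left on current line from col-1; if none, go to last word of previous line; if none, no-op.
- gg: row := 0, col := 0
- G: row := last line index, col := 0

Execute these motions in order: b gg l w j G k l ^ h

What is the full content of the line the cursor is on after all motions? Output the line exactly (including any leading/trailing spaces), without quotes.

After 1 (b): row=0 col=0 char='d'
After 2 (gg): row=0 col=0 char='d'
After 3 (l): row=0 col=1 char='o'
After 4 (w): row=0 col=5 char='r'
After 5 (j): row=1 col=5 char='f'
After 6 (G): row=3 col=0 char='w'
After 7 (k): row=2 col=0 char='s'
After 8 (l): row=2 col=1 char='t'
After 9 (^): row=2 col=0 char='s'
After 10 (h): row=2 col=0 char='s'

Answer: star fire leaf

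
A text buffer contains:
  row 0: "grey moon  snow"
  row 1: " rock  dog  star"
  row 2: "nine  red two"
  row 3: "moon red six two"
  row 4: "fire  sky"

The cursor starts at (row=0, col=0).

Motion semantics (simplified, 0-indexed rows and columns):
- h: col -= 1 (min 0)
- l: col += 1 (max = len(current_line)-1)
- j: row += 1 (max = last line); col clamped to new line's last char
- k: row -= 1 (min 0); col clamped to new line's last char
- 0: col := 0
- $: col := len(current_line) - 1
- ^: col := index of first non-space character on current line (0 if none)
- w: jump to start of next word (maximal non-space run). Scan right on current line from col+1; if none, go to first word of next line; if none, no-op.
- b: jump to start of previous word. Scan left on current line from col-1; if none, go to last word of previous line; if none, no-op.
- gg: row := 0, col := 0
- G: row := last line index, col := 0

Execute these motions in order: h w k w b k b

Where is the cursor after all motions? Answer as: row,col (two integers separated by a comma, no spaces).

Answer: 0,0

Derivation:
After 1 (h): row=0 col=0 char='g'
After 2 (w): row=0 col=5 char='m'
After 3 (k): row=0 col=5 char='m'
After 4 (w): row=0 col=11 char='s'
After 5 (b): row=0 col=5 char='m'
After 6 (k): row=0 col=5 char='m'
After 7 (b): row=0 col=0 char='g'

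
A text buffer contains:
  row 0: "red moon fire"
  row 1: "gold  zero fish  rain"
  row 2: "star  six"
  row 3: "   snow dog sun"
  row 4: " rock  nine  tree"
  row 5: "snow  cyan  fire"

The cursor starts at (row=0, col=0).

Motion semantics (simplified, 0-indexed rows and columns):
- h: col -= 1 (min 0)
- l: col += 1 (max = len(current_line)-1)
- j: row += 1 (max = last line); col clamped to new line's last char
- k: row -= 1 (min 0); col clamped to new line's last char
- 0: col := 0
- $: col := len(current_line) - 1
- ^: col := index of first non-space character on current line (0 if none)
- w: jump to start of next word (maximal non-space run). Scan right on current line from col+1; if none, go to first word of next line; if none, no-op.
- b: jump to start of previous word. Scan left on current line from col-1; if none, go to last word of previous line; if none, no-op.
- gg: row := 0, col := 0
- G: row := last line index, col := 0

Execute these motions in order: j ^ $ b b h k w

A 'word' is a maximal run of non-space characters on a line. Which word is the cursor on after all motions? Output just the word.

After 1 (j): row=1 col=0 char='g'
After 2 (^): row=1 col=0 char='g'
After 3 ($): row=1 col=20 char='n'
After 4 (b): row=1 col=17 char='r'
After 5 (b): row=1 col=11 char='f'
After 6 (h): row=1 col=10 char='_'
After 7 (k): row=0 col=10 char='i'
After 8 (w): row=1 col=0 char='g'

Answer: gold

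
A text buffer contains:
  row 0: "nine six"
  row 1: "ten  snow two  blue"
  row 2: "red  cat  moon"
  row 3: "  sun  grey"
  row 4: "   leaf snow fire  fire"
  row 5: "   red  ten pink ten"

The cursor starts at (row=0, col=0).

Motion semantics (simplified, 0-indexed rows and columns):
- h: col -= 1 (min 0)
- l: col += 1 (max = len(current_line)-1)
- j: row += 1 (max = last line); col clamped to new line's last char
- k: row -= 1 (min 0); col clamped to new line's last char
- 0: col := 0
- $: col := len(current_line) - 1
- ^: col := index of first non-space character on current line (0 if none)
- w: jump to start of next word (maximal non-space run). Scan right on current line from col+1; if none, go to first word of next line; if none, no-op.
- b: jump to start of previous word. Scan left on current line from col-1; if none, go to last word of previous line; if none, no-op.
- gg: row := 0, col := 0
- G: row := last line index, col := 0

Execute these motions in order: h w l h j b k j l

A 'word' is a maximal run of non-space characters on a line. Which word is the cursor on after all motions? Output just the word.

Answer: ten

Derivation:
After 1 (h): row=0 col=0 char='n'
After 2 (w): row=0 col=5 char='s'
After 3 (l): row=0 col=6 char='i'
After 4 (h): row=0 col=5 char='s'
After 5 (j): row=1 col=5 char='s'
After 6 (b): row=1 col=0 char='t'
After 7 (k): row=0 col=0 char='n'
After 8 (j): row=1 col=0 char='t'
After 9 (l): row=1 col=1 char='e'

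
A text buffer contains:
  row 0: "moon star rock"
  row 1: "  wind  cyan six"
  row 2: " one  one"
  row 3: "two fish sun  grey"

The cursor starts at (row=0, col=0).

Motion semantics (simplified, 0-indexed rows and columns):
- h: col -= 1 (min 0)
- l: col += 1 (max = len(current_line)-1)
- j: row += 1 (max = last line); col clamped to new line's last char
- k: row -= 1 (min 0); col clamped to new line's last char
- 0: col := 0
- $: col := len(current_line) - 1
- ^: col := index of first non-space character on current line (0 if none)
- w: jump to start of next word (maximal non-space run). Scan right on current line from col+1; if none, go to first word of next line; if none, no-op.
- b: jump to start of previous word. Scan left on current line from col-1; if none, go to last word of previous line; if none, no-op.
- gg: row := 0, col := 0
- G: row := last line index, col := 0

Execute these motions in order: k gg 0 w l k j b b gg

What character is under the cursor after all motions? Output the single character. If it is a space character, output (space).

After 1 (k): row=0 col=0 char='m'
After 2 (gg): row=0 col=0 char='m'
After 3 (0): row=0 col=0 char='m'
After 4 (w): row=0 col=5 char='s'
After 5 (l): row=0 col=6 char='t'
After 6 (k): row=0 col=6 char='t'
After 7 (j): row=1 col=6 char='_'
After 8 (b): row=1 col=2 char='w'
After 9 (b): row=0 col=10 char='r'
After 10 (gg): row=0 col=0 char='m'

Answer: m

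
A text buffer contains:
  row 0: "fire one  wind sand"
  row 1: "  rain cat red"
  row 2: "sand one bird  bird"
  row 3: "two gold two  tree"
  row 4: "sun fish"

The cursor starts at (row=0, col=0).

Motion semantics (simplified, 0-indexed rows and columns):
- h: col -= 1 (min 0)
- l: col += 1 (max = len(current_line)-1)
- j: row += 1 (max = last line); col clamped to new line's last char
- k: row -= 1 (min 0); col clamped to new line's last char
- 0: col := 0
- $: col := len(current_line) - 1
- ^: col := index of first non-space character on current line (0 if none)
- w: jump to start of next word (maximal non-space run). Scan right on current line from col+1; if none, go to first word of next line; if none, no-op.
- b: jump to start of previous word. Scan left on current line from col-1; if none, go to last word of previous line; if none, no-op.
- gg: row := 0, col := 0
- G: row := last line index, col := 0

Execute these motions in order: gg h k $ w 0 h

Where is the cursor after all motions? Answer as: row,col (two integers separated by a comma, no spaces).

Answer: 1,0

Derivation:
After 1 (gg): row=0 col=0 char='f'
After 2 (h): row=0 col=0 char='f'
After 3 (k): row=0 col=0 char='f'
After 4 ($): row=0 col=18 char='d'
After 5 (w): row=1 col=2 char='r'
After 6 (0): row=1 col=0 char='_'
After 7 (h): row=1 col=0 char='_'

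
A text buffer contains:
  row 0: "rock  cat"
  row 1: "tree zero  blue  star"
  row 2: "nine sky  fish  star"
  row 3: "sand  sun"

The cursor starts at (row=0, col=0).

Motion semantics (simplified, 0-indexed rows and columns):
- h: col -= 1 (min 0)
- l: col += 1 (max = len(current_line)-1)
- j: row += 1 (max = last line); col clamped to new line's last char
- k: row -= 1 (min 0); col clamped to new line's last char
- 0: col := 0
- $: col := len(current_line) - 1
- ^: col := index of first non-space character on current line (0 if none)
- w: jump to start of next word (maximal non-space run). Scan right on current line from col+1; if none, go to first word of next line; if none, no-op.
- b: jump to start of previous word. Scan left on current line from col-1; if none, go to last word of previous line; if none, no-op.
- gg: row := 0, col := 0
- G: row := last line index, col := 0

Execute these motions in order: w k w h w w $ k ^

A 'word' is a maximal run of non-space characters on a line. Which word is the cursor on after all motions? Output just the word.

After 1 (w): row=0 col=6 char='c'
After 2 (k): row=0 col=6 char='c'
After 3 (w): row=1 col=0 char='t'
After 4 (h): row=1 col=0 char='t'
After 5 (w): row=1 col=5 char='z'
After 6 (w): row=1 col=11 char='b'
After 7 ($): row=1 col=20 char='r'
After 8 (k): row=0 col=8 char='t'
After 9 (^): row=0 col=0 char='r'

Answer: rock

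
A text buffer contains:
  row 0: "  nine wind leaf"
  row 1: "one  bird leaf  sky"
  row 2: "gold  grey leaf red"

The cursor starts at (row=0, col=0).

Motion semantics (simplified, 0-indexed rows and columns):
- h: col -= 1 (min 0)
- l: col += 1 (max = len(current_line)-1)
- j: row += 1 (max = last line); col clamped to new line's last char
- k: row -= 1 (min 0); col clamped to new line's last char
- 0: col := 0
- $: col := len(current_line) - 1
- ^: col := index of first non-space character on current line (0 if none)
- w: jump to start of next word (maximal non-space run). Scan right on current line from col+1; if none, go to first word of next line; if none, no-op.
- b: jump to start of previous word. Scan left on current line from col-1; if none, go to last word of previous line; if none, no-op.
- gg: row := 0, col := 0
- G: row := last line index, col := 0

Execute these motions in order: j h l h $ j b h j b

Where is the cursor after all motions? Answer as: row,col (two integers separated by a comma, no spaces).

After 1 (j): row=1 col=0 char='o'
After 2 (h): row=1 col=0 char='o'
After 3 (l): row=1 col=1 char='n'
After 4 (h): row=1 col=0 char='o'
After 5 ($): row=1 col=18 char='y'
After 6 (j): row=2 col=18 char='d'
After 7 (b): row=2 col=16 char='r'
After 8 (h): row=2 col=15 char='_'
After 9 (j): row=2 col=15 char='_'
After 10 (b): row=2 col=11 char='l'

Answer: 2,11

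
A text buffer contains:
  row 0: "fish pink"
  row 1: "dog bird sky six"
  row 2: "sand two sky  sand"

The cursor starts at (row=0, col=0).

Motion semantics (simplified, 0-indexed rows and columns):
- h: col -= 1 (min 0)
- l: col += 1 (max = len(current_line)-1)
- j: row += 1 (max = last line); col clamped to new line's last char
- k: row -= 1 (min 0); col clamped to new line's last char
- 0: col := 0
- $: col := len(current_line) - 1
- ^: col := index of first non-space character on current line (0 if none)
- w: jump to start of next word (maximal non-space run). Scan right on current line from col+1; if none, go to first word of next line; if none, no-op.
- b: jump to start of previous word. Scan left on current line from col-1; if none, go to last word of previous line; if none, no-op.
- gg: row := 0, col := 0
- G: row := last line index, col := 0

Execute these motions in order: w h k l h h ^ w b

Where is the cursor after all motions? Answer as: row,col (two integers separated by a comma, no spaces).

Answer: 0,0

Derivation:
After 1 (w): row=0 col=5 char='p'
After 2 (h): row=0 col=4 char='_'
After 3 (k): row=0 col=4 char='_'
After 4 (l): row=0 col=5 char='p'
After 5 (h): row=0 col=4 char='_'
After 6 (h): row=0 col=3 char='h'
After 7 (^): row=0 col=0 char='f'
After 8 (w): row=0 col=5 char='p'
After 9 (b): row=0 col=0 char='f'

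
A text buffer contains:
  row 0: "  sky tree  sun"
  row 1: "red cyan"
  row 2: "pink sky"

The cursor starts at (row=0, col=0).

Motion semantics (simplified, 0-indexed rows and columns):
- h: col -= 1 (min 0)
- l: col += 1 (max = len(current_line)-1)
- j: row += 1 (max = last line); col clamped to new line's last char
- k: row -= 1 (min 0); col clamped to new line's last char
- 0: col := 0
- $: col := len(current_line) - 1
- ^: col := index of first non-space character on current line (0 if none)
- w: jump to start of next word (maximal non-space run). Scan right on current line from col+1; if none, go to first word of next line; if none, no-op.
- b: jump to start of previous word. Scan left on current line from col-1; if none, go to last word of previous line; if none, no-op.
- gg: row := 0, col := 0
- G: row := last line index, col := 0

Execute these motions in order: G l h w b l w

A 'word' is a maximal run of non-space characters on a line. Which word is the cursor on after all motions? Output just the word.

After 1 (G): row=2 col=0 char='p'
After 2 (l): row=2 col=1 char='i'
After 3 (h): row=2 col=0 char='p'
After 4 (w): row=2 col=5 char='s'
After 5 (b): row=2 col=0 char='p'
After 6 (l): row=2 col=1 char='i'
After 7 (w): row=2 col=5 char='s'

Answer: sky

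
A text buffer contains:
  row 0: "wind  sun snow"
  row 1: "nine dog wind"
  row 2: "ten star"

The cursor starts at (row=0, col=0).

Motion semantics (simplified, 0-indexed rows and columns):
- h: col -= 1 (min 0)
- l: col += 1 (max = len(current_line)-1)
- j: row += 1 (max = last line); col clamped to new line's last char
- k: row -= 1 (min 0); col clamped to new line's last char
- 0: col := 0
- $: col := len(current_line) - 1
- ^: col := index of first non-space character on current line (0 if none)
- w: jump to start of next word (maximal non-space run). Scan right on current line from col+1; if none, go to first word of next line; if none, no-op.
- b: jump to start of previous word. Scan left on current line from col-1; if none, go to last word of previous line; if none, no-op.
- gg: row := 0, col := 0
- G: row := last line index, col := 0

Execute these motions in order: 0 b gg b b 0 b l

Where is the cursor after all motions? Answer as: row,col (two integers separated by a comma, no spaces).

Answer: 0,1

Derivation:
After 1 (0): row=0 col=0 char='w'
After 2 (b): row=0 col=0 char='w'
After 3 (gg): row=0 col=0 char='w'
After 4 (b): row=0 col=0 char='w'
After 5 (b): row=0 col=0 char='w'
After 6 (0): row=0 col=0 char='w'
After 7 (b): row=0 col=0 char='w'
After 8 (l): row=0 col=1 char='i'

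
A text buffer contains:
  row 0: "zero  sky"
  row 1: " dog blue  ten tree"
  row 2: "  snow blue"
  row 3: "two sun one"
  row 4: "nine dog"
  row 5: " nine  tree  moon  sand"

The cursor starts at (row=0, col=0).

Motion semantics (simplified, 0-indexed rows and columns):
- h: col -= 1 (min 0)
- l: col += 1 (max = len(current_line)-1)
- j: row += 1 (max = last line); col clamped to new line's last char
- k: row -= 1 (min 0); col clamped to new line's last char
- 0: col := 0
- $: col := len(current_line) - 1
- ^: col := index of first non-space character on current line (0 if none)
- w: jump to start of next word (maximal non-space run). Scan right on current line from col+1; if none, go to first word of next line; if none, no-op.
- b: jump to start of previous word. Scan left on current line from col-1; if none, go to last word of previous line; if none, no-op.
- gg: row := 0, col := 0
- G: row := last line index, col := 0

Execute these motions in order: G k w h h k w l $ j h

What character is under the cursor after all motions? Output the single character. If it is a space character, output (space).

After 1 (G): row=5 col=0 char='_'
After 2 (k): row=4 col=0 char='n'
After 3 (w): row=4 col=5 char='d'
After 4 (h): row=4 col=4 char='_'
After 5 (h): row=4 col=3 char='e'
After 6 (k): row=3 col=3 char='_'
After 7 (w): row=3 col=4 char='s'
After 8 (l): row=3 col=5 char='u'
After 9 ($): row=3 col=10 char='e'
After 10 (j): row=4 col=7 char='g'
After 11 (h): row=4 col=6 char='o'

Answer: o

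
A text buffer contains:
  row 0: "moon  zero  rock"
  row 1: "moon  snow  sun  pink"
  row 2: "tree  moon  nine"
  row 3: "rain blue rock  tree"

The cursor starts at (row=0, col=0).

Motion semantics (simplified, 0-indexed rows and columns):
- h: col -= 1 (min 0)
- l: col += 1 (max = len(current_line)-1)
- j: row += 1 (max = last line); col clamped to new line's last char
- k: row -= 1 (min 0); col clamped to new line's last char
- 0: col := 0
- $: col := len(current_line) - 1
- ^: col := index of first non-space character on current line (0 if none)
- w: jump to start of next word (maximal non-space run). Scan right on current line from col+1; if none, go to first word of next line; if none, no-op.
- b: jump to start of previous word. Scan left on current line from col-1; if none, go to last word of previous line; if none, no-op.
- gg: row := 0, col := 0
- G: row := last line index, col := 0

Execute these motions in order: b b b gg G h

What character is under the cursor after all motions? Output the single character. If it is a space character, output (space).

Answer: r

Derivation:
After 1 (b): row=0 col=0 char='m'
After 2 (b): row=0 col=0 char='m'
After 3 (b): row=0 col=0 char='m'
After 4 (gg): row=0 col=0 char='m'
After 5 (G): row=3 col=0 char='r'
After 6 (h): row=3 col=0 char='r'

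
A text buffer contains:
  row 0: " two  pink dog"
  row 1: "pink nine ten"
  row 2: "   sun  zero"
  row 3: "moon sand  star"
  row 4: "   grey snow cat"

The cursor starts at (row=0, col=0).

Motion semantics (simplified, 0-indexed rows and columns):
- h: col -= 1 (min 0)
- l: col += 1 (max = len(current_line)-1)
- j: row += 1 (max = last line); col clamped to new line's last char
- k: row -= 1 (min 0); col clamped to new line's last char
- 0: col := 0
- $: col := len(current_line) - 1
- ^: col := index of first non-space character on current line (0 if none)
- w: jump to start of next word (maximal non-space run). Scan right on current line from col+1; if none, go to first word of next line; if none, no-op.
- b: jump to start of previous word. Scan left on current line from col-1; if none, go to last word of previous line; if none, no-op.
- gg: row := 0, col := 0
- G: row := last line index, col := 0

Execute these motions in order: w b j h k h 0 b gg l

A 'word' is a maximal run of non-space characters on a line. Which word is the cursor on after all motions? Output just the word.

Answer: two

Derivation:
After 1 (w): row=0 col=1 char='t'
After 2 (b): row=0 col=1 char='t'
After 3 (j): row=1 col=1 char='i'
After 4 (h): row=1 col=0 char='p'
After 5 (k): row=0 col=0 char='_'
After 6 (h): row=0 col=0 char='_'
After 7 (0): row=0 col=0 char='_'
After 8 (b): row=0 col=0 char='_'
After 9 (gg): row=0 col=0 char='_'
After 10 (l): row=0 col=1 char='t'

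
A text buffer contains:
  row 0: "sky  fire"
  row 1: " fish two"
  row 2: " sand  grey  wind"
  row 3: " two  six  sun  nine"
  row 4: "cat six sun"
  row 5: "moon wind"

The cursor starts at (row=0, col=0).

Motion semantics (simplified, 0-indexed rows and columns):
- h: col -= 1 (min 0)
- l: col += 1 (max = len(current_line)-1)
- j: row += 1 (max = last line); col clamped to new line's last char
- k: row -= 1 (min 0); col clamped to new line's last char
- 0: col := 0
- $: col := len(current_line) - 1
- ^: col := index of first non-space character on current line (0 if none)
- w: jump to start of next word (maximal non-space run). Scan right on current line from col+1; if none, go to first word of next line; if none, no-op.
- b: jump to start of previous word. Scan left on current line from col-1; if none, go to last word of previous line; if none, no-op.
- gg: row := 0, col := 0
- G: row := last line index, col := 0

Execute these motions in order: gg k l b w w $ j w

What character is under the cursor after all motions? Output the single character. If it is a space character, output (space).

Answer: w

Derivation:
After 1 (gg): row=0 col=0 char='s'
After 2 (k): row=0 col=0 char='s'
After 3 (l): row=0 col=1 char='k'
After 4 (b): row=0 col=0 char='s'
After 5 (w): row=0 col=5 char='f'
After 6 (w): row=1 col=1 char='f'
After 7 ($): row=1 col=8 char='o'
After 8 (j): row=2 col=8 char='r'
After 9 (w): row=2 col=13 char='w'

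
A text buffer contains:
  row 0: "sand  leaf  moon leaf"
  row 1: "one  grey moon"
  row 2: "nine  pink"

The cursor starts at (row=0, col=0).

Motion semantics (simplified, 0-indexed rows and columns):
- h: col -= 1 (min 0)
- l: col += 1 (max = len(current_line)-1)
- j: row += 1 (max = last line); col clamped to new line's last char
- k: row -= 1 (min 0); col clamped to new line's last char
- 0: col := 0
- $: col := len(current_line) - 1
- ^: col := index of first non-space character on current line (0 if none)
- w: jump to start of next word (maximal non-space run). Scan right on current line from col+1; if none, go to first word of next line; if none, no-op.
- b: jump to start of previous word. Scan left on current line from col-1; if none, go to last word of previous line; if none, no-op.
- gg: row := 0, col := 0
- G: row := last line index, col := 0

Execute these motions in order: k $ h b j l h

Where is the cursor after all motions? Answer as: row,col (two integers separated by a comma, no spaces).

Answer: 1,12

Derivation:
After 1 (k): row=0 col=0 char='s'
After 2 ($): row=0 col=20 char='f'
After 3 (h): row=0 col=19 char='a'
After 4 (b): row=0 col=17 char='l'
After 5 (j): row=1 col=13 char='n'
After 6 (l): row=1 col=13 char='n'
After 7 (h): row=1 col=12 char='o'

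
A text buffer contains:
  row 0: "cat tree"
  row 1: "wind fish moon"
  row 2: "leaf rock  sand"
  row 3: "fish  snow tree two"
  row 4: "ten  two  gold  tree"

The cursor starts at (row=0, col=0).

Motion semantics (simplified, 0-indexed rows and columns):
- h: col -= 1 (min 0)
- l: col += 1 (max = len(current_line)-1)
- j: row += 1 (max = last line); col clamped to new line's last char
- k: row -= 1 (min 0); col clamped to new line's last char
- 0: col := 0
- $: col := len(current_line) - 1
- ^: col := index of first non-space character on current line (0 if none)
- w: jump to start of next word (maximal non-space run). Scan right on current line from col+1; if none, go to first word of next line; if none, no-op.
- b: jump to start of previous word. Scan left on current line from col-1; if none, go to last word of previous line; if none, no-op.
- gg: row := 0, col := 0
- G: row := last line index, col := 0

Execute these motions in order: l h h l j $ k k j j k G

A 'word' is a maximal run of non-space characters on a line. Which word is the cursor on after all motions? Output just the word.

Answer: ten

Derivation:
After 1 (l): row=0 col=1 char='a'
After 2 (h): row=0 col=0 char='c'
After 3 (h): row=0 col=0 char='c'
After 4 (l): row=0 col=1 char='a'
After 5 (j): row=1 col=1 char='i'
After 6 ($): row=1 col=13 char='n'
After 7 (k): row=0 col=7 char='e'
After 8 (k): row=0 col=7 char='e'
After 9 (j): row=1 col=7 char='s'
After 10 (j): row=2 col=7 char='c'
After 11 (k): row=1 col=7 char='s'
After 12 (G): row=4 col=0 char='t'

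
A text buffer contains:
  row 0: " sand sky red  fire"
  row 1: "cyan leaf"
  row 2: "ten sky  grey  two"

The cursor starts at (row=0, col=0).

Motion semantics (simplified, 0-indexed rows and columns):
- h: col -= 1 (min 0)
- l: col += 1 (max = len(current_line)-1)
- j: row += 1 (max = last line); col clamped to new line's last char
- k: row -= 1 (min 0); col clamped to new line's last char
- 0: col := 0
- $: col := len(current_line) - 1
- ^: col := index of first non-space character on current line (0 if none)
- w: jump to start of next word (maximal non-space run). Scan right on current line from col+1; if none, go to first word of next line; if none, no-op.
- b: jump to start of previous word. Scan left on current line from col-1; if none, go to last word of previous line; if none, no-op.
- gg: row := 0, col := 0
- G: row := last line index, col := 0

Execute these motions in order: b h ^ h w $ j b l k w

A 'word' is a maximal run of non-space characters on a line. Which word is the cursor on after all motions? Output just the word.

After 1 (b): row=0 col=0 char='_'
After 2 (h): row=0 col=0 char='_'
After 3 (^): row=0 col=1 char='s'
After 4 (h): row=0 col=0 char='_'
After 5 (w): row=0 col=1 char='s'
After 6 ($): row=0 col=18 char='e'
After 7 (j): row=1 col=8 char='f'
After 8 (b): row=1 col=5 char='l'
After 9 (l): row=1 col=6 char='e'
After 10 (k): row=0 col=6 char='s'
After 11 (w): row=0 col=10 char='r'

Answer: red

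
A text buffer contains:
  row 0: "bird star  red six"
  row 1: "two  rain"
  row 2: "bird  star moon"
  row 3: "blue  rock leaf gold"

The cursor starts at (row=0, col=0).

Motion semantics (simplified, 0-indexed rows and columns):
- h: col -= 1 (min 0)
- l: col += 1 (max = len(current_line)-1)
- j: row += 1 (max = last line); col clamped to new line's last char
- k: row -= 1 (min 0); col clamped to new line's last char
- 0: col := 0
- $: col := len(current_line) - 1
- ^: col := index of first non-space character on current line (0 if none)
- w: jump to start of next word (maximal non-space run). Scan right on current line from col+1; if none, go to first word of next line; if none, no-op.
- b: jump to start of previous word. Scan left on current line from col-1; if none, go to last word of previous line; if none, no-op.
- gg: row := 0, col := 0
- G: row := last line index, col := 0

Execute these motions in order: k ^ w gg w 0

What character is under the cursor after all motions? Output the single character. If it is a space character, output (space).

After 1 (k): row=0 col=0 char='b'
After 2 (^): row=0 col=0 char='b'
After 3 (w): row=0 col=5 char='s'
After 4 (gg): row=0 col=0 char='b'
After 5 (w): row=0 col=5 char='s'
After 6 (0): row=0 col=0 char='b'

Answer: b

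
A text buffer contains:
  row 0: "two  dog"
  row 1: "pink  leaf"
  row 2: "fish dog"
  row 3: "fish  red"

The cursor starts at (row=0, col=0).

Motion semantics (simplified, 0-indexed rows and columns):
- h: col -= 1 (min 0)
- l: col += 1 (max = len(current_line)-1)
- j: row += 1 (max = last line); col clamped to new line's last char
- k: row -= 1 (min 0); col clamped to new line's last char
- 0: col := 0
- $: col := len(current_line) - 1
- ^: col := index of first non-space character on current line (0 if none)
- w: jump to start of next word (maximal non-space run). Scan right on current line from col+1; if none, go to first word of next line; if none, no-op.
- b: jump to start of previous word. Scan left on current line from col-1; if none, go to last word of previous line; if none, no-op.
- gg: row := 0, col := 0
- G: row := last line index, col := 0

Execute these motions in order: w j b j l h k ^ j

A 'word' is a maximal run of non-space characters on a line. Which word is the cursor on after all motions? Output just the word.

Answer: fish

Derivation:
After 1 (w): row=0 col=5 char='d'
After 2 (j): row=1 col=5 char='_'
After 3 (b): row=1 col=0 char='p'
After 4 (j): row=2 col=0 char='f'
After 5 (l): row=2 col=1 char='i'
After 6 (h): row=2 col=0 char='f'
After 7 (k): row=1 col=0 char='p'
After 8 (^): row=1 col=0 char='p'
After 9 (j): row=2 col=0 char='f'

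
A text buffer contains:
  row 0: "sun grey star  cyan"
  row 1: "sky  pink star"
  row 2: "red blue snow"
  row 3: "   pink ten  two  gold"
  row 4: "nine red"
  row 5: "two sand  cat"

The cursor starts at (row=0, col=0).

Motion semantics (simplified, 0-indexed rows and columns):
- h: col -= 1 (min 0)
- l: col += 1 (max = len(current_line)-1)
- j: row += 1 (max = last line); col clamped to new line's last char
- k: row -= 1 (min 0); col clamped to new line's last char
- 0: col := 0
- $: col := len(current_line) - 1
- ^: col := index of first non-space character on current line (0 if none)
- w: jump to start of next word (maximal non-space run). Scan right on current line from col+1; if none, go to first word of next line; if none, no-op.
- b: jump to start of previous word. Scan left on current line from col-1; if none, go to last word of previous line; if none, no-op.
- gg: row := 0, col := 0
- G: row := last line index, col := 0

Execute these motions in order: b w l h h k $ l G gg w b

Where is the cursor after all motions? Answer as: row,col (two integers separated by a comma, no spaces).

Answer: 0,0

Derivation:
After 1 (b): row=0 col=0 char='s'
After 2 (w): row=0 col=4 char='g'
After 3 (l): row=0 col=5 char='r'
After 4 (h): row=0 col=4 char='g'
After 5 (h): row=0 col=3 char='_'
After 6 (k): row=0 col=3 char='_'
After 7 ($): row=0 col=18 char='n'
After 8 (l): row=0 col=18 char='n'
After 9 (G): row=5 col=0 char='t'
After 10 (gg): row=0 col=0 char='s'
After 11 (w): row=0 col=4 char='g'
After 12 (b): row=0 col=0 char='s'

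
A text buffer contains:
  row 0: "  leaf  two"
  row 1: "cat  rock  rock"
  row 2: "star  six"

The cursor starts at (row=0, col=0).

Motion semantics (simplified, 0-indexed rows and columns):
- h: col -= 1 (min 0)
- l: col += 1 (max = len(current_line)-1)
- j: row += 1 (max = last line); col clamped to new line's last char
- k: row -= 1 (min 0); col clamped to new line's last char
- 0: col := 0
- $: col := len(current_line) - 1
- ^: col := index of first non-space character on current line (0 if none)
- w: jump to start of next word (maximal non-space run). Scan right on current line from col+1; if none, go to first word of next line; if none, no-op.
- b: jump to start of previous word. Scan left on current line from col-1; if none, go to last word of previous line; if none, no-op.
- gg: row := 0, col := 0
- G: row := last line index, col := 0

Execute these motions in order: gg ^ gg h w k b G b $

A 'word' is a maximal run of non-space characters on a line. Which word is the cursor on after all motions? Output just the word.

After 1 (gg): row=0 col=0 char='_'
After 2 (^): row=0 col=2 char='l'
After 3 (gg): row=0 col=0 char='_'
After 4 (h): row=0 col=0 char='_'
After 5 (w): row=0 col=2 char='l'
After 6 (k): row=0 col=2 char='l'
After 7 (b): row=0 col=2 char='l'
After 8 (G): row=2 col=0 char='s'
After 9 (b): row=1 col=11 char='r'
After 10 ($): row=1 col=14 char='k'

Answer: rock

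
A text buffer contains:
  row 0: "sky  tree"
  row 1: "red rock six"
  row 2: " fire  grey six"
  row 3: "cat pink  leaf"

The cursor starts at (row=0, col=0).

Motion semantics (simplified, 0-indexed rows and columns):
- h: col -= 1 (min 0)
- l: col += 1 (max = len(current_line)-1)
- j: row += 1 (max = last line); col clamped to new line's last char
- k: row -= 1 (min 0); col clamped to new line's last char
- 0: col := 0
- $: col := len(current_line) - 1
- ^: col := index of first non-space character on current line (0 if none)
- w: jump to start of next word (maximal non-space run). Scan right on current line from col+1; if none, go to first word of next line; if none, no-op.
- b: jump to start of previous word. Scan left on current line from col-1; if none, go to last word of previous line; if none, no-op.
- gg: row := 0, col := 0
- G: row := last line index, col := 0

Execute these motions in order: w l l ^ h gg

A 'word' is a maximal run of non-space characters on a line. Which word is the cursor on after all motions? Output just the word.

After 1 (w): row=0 col=5 char='t'
After 2 (l): row=0 col=6 char='r'
After 3 (l): row=0 col=7 char='e'
After 4 (^): row=0 col=0 char='s'
After 5 (h): row=0 col=0 char='s'
After 6 (gg): row=0 col=0 char='s'

Answer: sky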